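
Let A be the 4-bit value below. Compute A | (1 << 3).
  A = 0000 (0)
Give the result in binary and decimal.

Mask = 1 << 3 = 1000
Bit 3 of A is 0, so OR-ing with the mask flips it to 1.
  0000
| 1000
------
  1000

Answer: 1000 (8)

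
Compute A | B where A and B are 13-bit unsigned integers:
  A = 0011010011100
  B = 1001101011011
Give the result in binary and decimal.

Apply | to each column (1 where either bit is 1):
  0011010011100
| 1001101011011
---------------
  1011111011111

Answer: 1011111011111 (6111)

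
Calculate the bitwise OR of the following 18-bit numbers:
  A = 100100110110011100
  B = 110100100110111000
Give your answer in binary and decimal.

Apply | to each column (1 where either bit is 1):
  100100110110011100
| 110100100110111000
--------------------
  110100110110111100

Answer: 110100110110111100 (216508)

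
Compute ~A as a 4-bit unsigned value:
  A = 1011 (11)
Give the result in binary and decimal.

Flip each bit (0->1, 1->0):
  1011
  0100

Answer: 0100 (4)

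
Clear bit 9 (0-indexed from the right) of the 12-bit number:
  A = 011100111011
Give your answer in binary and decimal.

Mask = ~(1 << 9) = 110111111111
Bit 9 of A is 1, so AND-ing with the mask clears it to 0.
  011100111011
& 110111111111
--------------
  010100111011

Answer: 010100111011 (1339)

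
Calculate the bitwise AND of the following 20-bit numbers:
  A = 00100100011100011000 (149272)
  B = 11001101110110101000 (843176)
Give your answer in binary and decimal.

Apply & to each column (1 only where both bits are 1):
  00100100011100011000
& 11001101110110101000
----------------------
  00000100010100001000

Answer: 00000100010100001000 (17672)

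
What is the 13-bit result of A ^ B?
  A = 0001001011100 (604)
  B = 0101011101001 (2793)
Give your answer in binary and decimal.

Apply ^ to each column (1 where bits differ):
  0001001011100
^ 0101011101001
---------------
  0100010110101

Answer: 0100010110101 (2229)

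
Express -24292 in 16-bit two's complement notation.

1. Binary of +24292:  0101111011100100
2. Invert bits:     1010000100011011
3. Add 1:           1010000100011100

Answer: 1010000100011100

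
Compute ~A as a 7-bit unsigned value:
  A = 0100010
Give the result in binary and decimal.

Flip each bit (0->1, 1->0):
  0100010
  1011101

Answer: 1011101 (93)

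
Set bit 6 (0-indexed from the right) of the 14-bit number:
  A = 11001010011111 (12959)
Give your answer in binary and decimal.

Mask = 1 << 6 = 00000001000000
Bit 6 of A is 0, so OR-ing with the mask flips it to 1.
  11001010011111
| 00000001000000
----------------
  11001011011111

Answer: 11001011011111 (13023)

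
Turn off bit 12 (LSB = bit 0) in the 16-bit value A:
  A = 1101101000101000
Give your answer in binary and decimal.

Mask = ~(1 << 12) = 1110111111111111
Bit 12 of A is 1, so AND-ing with the mask clears it to 0.
  1101101000101000
& 1110111111111111
------------------
  1100101000101000

Answer: 1100101000101000 (51752)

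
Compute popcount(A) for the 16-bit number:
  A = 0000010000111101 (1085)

0000010000111101
1-bits at positions (from bit 0 = LSB): 0, 2, 3, 4, 5, 10
Count = 6

Answer: 6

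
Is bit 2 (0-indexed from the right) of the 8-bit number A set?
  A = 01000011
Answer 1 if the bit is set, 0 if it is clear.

Bit 2 is the 3rd from the right.
  01000011
       ^
That bit is 0.

Answer: 0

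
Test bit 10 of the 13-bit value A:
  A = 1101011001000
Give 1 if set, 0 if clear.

Bit 10 is the 11th from the right.
  1101011001000
    ^
That bit is 0.

Answer: 0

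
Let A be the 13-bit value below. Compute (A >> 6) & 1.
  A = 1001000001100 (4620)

Bit 6 is the 7th from the right.
  1001000001100
        ^
That bit is 0.

Answer: 0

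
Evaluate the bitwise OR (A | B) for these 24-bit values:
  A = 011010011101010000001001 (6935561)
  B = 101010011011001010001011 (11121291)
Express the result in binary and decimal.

Apply | to each column (1 where either bit is 1):
  011010011101010000001001
| 101010011011001010001011
--------------------------
  111010011111011010001011

Answer: 111010011111011010001011 (15333003)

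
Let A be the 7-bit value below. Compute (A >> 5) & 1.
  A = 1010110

Bit 5 is the 6th from the right.
  1010110
   ^
That bit is 0.

Answer: 0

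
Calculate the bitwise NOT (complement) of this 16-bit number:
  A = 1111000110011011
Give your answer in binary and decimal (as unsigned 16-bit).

Flip each bit (0->1, 1->0):
  1111000110011011
  0000111001100100

Answer: 0000111001100100 (3684)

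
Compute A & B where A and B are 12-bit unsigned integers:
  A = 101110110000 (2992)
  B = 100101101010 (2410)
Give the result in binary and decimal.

Apply & to each column (1 only where both bits are 1):
  101110110000
& 100101101010
--------------
  100100100000

Answer: 100100100000 (2336)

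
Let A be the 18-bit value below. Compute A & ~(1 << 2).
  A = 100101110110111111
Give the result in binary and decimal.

Mask = ~(1 << 2) = 111111111111111011
Bit 2 of A is 1, so AND-ing with the mask clears it to 0.
  100101110110111111
& 111111111111111011
--------------------
  100101110110111011

Answer: 100101110110111011 (155067)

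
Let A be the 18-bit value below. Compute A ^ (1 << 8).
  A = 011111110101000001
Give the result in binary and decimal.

Mask = 1 << 8 = 000000000100000000
Bit 8 of A is 1; XOR with the mask flips it to 0.
  011111110101000001
^ 000000000100000000
--------------------
  011111110001000001

Answer: 011111110001000001 (130113)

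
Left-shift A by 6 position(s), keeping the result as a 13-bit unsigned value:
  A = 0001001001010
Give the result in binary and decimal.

Shift left by 6: drop the top 6 bit(s), append 6 zero(s) on the right.
  0001001001010  ->  discard [000100], keep [1001010], append 000000
= 1001010000000

Answer: 1001010000000 (4736)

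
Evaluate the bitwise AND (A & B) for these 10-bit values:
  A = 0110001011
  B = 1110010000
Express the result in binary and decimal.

Apply & to each column (1 only where both bits are 1):
  0110001011
& 1110010000
------------
  0110000000

Answer: 0110000000 (384)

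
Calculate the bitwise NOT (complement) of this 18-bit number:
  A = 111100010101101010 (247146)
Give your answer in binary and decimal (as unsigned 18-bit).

Flip each bit (0->1, 1->0):
  111100010101101010
  000011101010010101

Answer: 000011101010010101 (14997)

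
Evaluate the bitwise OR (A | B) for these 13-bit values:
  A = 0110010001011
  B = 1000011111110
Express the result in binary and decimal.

Apply | to each column (1 where either bit is 1):
  0110010001011
| 1000011111110
---------------
  1110011111111

Answer: 1110011111111 (7423)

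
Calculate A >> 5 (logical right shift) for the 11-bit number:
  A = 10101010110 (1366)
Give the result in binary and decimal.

Logical shift right by 5: drop the bottom 5 bit(s), prepend 5 zero(s) on the left.
  10101010110  ->  keep [101010], discard [10110], prepend 00000
= 00000101010

Answer: 00000101010 (42)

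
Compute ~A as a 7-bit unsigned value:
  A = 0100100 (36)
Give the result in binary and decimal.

Flip each bit (0->1, 1->0):
  0100100
  1011011

Answer: 1011011 (91)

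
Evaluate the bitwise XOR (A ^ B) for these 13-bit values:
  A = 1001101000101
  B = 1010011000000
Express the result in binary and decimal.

Apply ^ to each column (1 where bits differ):
  1001101000101
^ 1010011000000
---------------
  0011110000101

Answer: 0011110000101 (1925)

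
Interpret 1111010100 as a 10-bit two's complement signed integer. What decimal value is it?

MSB is 1, so the value is negative. Find the magnitude:
1. Invert bits:  0000101011
2. Add 1:        0000101100  = 44
3. Apply sign:   -44

Answer: -44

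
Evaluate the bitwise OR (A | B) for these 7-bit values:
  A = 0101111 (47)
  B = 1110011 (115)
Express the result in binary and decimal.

Apply | to each column (1 where either bit is 1):
  0101111
| 1110011
---------
  1111111

Answer: 1111111 (127)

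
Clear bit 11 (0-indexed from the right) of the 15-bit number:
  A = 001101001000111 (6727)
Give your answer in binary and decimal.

Mask = ~(1 << 11) = 111011111111111
Bit 11 of A is 1, so AND-ing with the mask clears it to 0.
  001101001000111
& 111011111111111
-----------------
  001001001000111

Answer: 001001001000111 (4679)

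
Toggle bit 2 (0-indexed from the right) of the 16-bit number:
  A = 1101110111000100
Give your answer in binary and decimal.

Mask = 1 << 2 = 0000000000000100
Bit 2 of A is 1; XOR with the mask flips it to 0.
  1101110111000100
^ 0000000000000100
------------------
  1101110111000000

Answer: 1101110111000000 (56768)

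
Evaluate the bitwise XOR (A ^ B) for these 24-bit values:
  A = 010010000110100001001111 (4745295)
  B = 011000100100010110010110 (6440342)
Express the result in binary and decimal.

Apply ^ to each column (1 where bits differ):
  010010000110100001001111
^ 011000100100010110010110
--------------------------
  001010100010110111011001

Answer: 001010100010110111011001 (2764249)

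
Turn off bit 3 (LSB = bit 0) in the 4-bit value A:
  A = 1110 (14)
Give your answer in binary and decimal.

Mask = ~(1 << 3) = 0111
Bit 3 of A is 1, so AND-ing with the mask clears it to 0.
  1110
& 0111
------
  0110

Answer: 0110 (6)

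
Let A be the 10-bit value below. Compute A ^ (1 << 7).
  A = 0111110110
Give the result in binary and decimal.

Mask = 1 << 7 = 0010000000
Bit 7 of A is 1; XOR with the mask flips it to 0.
  0111110110
^ 0010000000
------------
  0101110110

Answer: 0101110110 (374)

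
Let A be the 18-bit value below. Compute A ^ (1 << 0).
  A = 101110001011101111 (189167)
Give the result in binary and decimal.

Mask = 1 << 0 = 000000000000000001
Bit 0 of A is 1; XOR with the mask flips it to 0.
  101110001011101111
^ 000000000000000001
--------------------
  101110001011101110

Answer: 101110001011101110 (189166)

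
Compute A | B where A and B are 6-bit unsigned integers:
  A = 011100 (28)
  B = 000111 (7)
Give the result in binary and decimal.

Apply | to each column (1 where either bit is 1):
  011100
| 000111
--------
  011111

Answer: 011111 (31)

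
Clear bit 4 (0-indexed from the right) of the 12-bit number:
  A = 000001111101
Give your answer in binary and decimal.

Mask = ~(1 << 4) = 111111101111
Bit 4 of A is 1, so AND-ing with the mask clears it to 0.
  000001111101
& 111111101111
--------------
  000001101101

Answer: 000001101101 (109)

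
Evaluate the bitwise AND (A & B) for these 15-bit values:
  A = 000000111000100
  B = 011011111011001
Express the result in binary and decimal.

Apply & to each column (1 only where both bits are 1):
  000000111000100
& 011011111011001
-----------------
  000000111000000

Answer: 000000111000000 (448)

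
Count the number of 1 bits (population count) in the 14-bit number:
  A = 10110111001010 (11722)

10110111001010
1-bits at positions (from bit 0 = LSB): 1, 3, 6, 7, 8, 10, 11, 13
Count = 8

Answer: 8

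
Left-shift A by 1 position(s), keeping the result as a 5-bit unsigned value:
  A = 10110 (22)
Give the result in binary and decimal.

Shift left by 1: drop the top 1 bit(s), append 1 zero(s) on the right.
  10110  ->  discard [1], keep [0110], append 0
= 01100

Answer: 01100 (12)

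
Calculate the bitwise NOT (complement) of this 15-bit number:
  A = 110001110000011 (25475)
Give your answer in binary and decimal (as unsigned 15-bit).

Flip each bit (0->1, 1->0):
  110001110000011
  001110001111100

Answer: 001110001111100 (7292)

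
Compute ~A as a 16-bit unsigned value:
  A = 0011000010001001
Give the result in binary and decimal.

Flip each bit (0->1, 1->0):
  0011000010001001
  1100111101110110

Answer: 1100111101110110 (53110)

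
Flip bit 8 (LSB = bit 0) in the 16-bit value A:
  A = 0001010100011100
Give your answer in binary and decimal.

Mask = 1 << 8 = 0000000100000000
Bit 8 of A is 1; XOR with the mask flips it to 0.
  0001010100011100
^ 0000000100000000
------------------
  0001010000011100

Answer: 0001010000011100 (5148)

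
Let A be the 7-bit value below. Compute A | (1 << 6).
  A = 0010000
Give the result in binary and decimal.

Mask = 1 << 6 = 1000000
Bit 6 of A is 0, so OR-ing with the mask flips it to 1.
  0010000
| 1000000
---------
  1010000

Answer: 1010000 (80)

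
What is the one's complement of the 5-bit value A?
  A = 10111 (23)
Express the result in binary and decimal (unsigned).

Flip each bit (0->1, 1->0):
  10111
  01000

Answer: 01000 (8)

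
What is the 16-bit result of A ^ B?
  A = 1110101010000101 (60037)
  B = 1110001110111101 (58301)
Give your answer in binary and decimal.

Apply ^ to each column (1 where bits differ):
  1110101010000101
^ 1110001110111101
------------------
  0000100100111000

Answer: 0000100100111000 (2360)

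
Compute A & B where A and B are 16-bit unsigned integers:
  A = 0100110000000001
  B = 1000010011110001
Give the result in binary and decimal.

Apply & to each column (1 only where both bits are 1):
  0100110000000001
& 1000010011110001
------------------
  0000010000000001

Answer: 0000010000000001 (1025)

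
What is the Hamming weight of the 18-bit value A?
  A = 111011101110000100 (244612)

111011101110000100
1-bits at positions (from bit 0 = LSB): 2, 7, 8, 9, 11, 12, 13, 15, 16, 17
Count = 10

Answer: 10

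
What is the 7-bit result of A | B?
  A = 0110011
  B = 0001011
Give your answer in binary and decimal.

Apply | to each column (1 where either bit is 1):
  0110011
| 0001011
---------
  0111011

Answer: 0111011 (59)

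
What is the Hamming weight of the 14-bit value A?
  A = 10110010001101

10110010001101
1-bits at positions (from bit 0 = LSB): 0, 2, 3, 7, 10, 11, 13
Count = 7

Answer: 7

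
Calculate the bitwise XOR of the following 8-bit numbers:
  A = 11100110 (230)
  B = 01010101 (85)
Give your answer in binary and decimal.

Apply ^ to each column (1 where bits differ):
  11100110
^ 01010101
----------
  10110011

Answer: 10110011 (179)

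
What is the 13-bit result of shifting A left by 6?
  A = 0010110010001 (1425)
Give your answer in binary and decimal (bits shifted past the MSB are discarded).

Shift left by 6: drop the top 6 bit(s), append 6 zero(s) on the right.
  0010110010001  ->  discard [001011], keep [0010001], append 000000
= 0010001000000

Answer: 0010001000000 (1088)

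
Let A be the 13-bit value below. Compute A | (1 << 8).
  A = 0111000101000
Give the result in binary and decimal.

Mask = 1 << 8 = 0000100000000
Bit 8 of A is 0, so OR-ing with the mask flips it to 1.
  0111000101000
| 0000100000000
---------------
  0111100101000

Answer: 0111100101000 (3880)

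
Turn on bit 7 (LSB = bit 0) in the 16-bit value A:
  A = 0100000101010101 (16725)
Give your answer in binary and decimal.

Mask = 1 << 7 = 0000000010000000
Bit 7 of A is 0, so OR-ing with the mask flips it to 1.
  0100000101010101
| 0000000010000000
------------------
  0100000111010101

Answer: 0100000111010101 (16853)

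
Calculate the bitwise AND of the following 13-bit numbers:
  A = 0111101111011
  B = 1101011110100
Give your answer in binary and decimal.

Apply & to each column (1 only where both bits are 1):
  0111101111011
& 1101011110100
---------------
  0101001110000

Answer: 0101001110000 (2672)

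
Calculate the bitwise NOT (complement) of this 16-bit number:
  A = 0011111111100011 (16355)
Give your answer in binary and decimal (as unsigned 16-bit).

Flip each bit (0->1, 1->0):
  0011111111100011
  1100000000011100

Answer: 1100000000011100 (49180)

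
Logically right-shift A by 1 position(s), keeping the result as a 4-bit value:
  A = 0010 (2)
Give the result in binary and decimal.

Logical shift right by 1: drop the bottom 1 bit(s), prepend 1 zero(s) on the left.
  0010  ->  keep [001], discard [0], prepend 0
= 0001

Answer: 0001 (1)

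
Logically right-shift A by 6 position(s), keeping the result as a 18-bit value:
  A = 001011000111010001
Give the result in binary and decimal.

Logical shift right by 6: drop the bottom 6 bit(s), prepend 6 zero(s) on the left.
  001011000111010001  ->  keep [001011000111], discard [010001], prepend 000000
= 000000001011000111

Answer: 000000001011000111 (711)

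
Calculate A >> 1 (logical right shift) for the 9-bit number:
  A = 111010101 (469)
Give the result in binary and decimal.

Logical shift right by 1: drop the bottom 1 bit(s), prepend 1 zero(s) on the left.
  111010101  ->  keep [11101010], discard [1], prepend 0
= 011101010

Answer: 011101010 (234)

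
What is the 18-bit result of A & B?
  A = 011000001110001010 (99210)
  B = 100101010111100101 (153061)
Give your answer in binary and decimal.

Apply & to each column (1 only where both bits are 1):
  011000001110001010
& 100101010111100101
--------------------
  000000000110000000

Answer: 000000000110000000 (384)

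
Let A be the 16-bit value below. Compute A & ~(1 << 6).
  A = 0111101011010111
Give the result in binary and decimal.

Mask = ~(1 << 6) = 1111111110111111
Bit 6 of A is 1, so AND-ing with the mask clears it to 0.
  0111101011010111
& 1111111110111111
------------------
  0111101010010111

Answer: 0111101010010111 (31383)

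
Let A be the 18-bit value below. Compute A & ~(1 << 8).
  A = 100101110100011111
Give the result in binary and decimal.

Mask = ~(1 << 8) = 111111111011111111
Bit 8 of A is 1, so AND-ing with the mask clears it to 0.
  100101110100011111
& 111111111011111111
--------------------
  100101110000011111

Answer: 100101110000011111 (154655)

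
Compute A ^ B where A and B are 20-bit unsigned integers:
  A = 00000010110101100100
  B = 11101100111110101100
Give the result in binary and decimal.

Apply ^ to each column (1 where bits differ):
  00000010110101100100
^ 11101100111110101100
----------------------
  11101110001011001000

Answer: 11101110001011001000 (975560)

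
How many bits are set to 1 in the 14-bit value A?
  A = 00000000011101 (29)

00000000011101
1-bits at positions (from bit 0 = LSB): 0, 2, 3, 4
Count = 4

Answer: 4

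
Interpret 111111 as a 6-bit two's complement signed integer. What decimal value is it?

MSB is 1, so the value is negative. Find the magnitude:
1. Invert bits:  000000
2. Add 1:        000001  = 1
3. Apply sign:   -1

Answer: -1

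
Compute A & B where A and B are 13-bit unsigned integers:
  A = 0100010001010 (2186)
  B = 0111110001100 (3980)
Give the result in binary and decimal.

Apply & to each column (1 only where both bits are 1):
  0100010001010
& 0111110001100
---------------
  0100010001000

Answer: 0100010001000 (2184)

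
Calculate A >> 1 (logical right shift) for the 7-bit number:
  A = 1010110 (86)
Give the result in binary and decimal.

Logical shift right by 1: drop the bottom 1 bit(s), prepend 1 zero(s) on the left.
  1010110  ->  keep [101011], discard [0], prepend 0
= 0101011

Answer: 0101011 (43)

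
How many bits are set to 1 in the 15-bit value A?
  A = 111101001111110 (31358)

111101001111110
1-bits at positions (from bit 0 = LSB): 1, 2, 3, 4, 5, 6, 9, 11, 12, 13, 14
Count = 11

Answer: 11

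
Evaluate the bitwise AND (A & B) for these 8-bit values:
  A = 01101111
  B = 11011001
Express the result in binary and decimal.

Apply & to each column (1 only where both bits are 1):
  01101111
& 11011001
----------
  01001001

Answer: 01001001 (73)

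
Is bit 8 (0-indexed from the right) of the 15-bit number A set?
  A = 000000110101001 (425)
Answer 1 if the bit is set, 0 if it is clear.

Bit 8 is the 9th from the right.
  000000110101001
        ^
That bit is 1.

Answer: 1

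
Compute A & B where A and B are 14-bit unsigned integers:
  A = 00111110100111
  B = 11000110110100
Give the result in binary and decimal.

Apply & to each column (1 only where both bits are 1):
  00111110100111
& 11000110110100
----------------
  00000110100100

Answer: 00000110100100 (420)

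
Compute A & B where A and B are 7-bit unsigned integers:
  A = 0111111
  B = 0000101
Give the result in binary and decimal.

Apply & to each column (1 only where both bits are 1):
  0111111
& 0000101
---------
  0000101

Answer: 0000101 (5)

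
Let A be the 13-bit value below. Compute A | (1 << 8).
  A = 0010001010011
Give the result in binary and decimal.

Mask = 1 << 8 = 0000100000000
Bit 8 of A is 0, so OR-ing with the mask flips it to 1.
  0010001010011
| 0000100000000
---------------
  0010101010011

Answer: 0010101010011 (1363)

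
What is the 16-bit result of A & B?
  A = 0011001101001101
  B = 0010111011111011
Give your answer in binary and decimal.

Apply & to each column (1 only where both bits are 1):
  0011001101001101
& 0010111011111011
------------------
  0010001001001001

Answer: 0010001001001001 (8777)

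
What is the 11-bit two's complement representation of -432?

1. Binary of +432:  00110110000
2. Invert bits:     11001001111
3. Add 1:           11001010000

Answer: 11001010000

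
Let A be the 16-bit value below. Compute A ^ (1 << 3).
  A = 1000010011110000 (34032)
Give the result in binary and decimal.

Mask = 1 << 3 = 0000000000001000
Bit 3 of A is 0; XOR with the mask flips it to 1.
  1000010011110000
^ 0000000000001000
------------------
  1000010011111000

Answer: 1000010011111000 (34040)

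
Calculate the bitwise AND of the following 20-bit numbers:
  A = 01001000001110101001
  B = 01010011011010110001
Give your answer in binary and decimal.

Apply & to each column (1 only where both bits are 1):
  01001000001110101001
& 01010011011010110001
----------------------
  01000000001010100001

Answer: 01000000001010100001 (262817)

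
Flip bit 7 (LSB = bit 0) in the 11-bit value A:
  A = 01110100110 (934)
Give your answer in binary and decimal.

Mask = 1 << 7 = 00010000000
Bit 7 of A is 1; XOR with the mask flips it to 0.
  01110100110
^ 00010000000
-------------
  01100100110

Answer: 01100100110 (806)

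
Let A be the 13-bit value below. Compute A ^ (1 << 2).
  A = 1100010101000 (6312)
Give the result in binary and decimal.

Mask = 1 << 2 = 0000000000100
Bit 2 of A is 0; XOR with the mask flips it to 1.
  1100010101000
^ 0000000000100
---------------
  1100010101100

Answer: 1100010101100 (6316)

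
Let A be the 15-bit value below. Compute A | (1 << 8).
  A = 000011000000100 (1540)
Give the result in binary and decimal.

Mask = 1 << 8 = 000000100000000
Bit 8 of A is 0, so OR-ing with the mask flips it to 1.
  000011000000100
| 000000100000000
-----------------
  000011100000100

Answer: 000011100000100 (1796)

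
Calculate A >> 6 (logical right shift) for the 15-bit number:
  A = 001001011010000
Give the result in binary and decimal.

Logical shift right by 6: drop the bottom 6 bit(s), prepend 6 zero(s) on the left.
  001001011010000  ->  keep [001001011], discard [010000], prepend 000000
= 000000001001011

Answer: 000000001001011 (75)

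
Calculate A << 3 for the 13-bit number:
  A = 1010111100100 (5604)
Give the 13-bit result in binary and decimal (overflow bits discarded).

Shift left by 3: drop the top 3 bit(s), append 3 zero(s) on the right.
  1010111100100  ->  discard [101], keep [0111100100], append 000
= 0111100100000

Answer: 0111100100000 (3872)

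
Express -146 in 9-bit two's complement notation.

1. Binary of +146:  010010010
2. Invert bits:     101101101
3. Add 1:           101101110

Answer: 101101110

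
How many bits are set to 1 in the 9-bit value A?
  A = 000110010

000110010
1-bits at positions (from bit 0 = LSB): 1, 4, 5
Count = 3

Answer: 3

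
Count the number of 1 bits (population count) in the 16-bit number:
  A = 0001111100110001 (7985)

0001111100110001
1-bits at positions (from bit 0 = LSB): 0, 4, 5, 8, 9, 10, 11, 12
Count = 8

Answer: 8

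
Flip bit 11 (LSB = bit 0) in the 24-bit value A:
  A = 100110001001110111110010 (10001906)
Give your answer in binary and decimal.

Mask = 1 << 11 = 000000000000100000000000
Bit 11 of A is 1; XOR with the mask flips it to 0.
  100110001001110111110010
^ 000000000000100000000000
--------------------------
  100110001001010111110010

Answer: 100110001001010111110010 (9999858)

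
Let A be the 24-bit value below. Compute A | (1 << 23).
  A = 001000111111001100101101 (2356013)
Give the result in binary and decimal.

Mask = 1 << 23 = 100000000000000000000000
Bit 23 of A is 0, so OR-ing with the mask flips it to 1.
  001000111111001100101101
| 100000000000000000000000
--------------------------
  101000111111001100101101

Answer: 101000111111001100101101 (10744621)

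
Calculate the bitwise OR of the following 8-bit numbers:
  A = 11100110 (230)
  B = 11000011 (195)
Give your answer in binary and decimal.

Apply | to each column (1 where either bit is 1):
  11100110
| 11000011
----------
  11100111

Answer: 11100111 (231)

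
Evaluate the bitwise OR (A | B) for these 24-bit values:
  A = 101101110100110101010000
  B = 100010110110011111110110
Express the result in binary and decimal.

Apply | to each column (1 where either bit is 1):
  101101110100110101010000
| 100010110110011111110110
--------------------------
  101111110110111111110110

Answer: 101111110110111111110110 (12546038)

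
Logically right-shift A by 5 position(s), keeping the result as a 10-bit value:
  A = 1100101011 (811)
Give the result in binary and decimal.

Logical shift right by 5: drop the bottom 5 bit(s), prepend 5 zero(s) on the left.
  1100101011  ->  keep [11001], discard [01011], prepend 00000
= 0000011001

Answer: 0000011001 (25)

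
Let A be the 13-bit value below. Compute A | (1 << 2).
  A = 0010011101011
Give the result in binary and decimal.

Mask = 1 << 2 = 0000000000100
Bit 2 of A is 0, so OR-ing with the mask flips it to 1.
  0010011101011
| 0000000000100
---------------
  0010011101111

Answer: 0010011101111 (1263)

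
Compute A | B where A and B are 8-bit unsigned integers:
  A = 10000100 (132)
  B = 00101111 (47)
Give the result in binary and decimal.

Apply | to each column (1 where either bit is 1):
  10000100
| 00101111
----------
  10101111

Answer: 10101111 (175)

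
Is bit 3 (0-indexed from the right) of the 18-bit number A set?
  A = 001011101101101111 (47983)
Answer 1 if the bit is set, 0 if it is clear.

Bit 3 is the 4th from the right.
  001011101101101111
                ^
That bit is 1.

Answer: 1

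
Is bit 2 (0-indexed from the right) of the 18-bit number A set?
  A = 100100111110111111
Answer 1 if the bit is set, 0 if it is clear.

Bit 2 is the 3rd from the right.
  100100111110111111
                 ^
That bit is 1.

Answer: 1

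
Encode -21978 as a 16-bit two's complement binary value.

1. Binary of +21978:  0101010111011010
2. Invert bits:     1010101000100101
3. Add 1:           1010101000100110

Answer: 1010101000100110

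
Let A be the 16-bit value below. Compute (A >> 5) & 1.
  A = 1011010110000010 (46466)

Bit 5 is the 6th from the right.
  1011010110000010
            ^
That bit is 0.

Answer: 0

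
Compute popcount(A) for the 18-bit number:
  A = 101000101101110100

101000101101110100
1-bits at positions (from bit 0 = LSB): 2, 4, 5, 6, 8, 9, 11, 15, 17
Count = 9

Answer: 9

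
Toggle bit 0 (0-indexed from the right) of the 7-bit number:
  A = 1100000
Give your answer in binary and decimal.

Mask = 1 << 0 = 0000001
Bit 0 of A is 0; XOR with the mask flips it to 1.
  1100000
^ 0000001
---------
  1100001

Answer: 1100001 (97)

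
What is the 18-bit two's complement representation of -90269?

1. Binary of +90269:  010110000010011101
2. Invert bits:     101001111101100010
3. Add 1:           101001111101100011

Answer: 101001111101100011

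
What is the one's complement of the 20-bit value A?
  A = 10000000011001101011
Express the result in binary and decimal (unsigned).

Flip each bit (0->1, 1->0):
  10000000011001101011
  01111111100110010100

Answer: 01111111100110010100 (522644)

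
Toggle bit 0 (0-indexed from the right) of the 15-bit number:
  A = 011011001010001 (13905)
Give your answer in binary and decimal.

Mask = 1 << 0 = 000000000000001
Bit 0 of A is 1; XOR with the mask flips it to 0.
  011011001010001
^ 000000000000001
-----------------
  011011001010000

Answer: 011011001010000 (13904)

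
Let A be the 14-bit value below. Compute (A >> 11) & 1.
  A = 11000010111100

Bit 11 is the 12th from the right.
  11000010111100
    ^
That bit is 0.

Answer: 0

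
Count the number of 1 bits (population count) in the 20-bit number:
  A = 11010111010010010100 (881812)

11010111010010010100
1-bits at positions (from bit 0 = LSB): 2, 4, 7, 10, 12, 13, 14, 16, 18, 19
Count = 10

Answer: 10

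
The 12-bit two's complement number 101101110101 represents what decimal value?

MSB is 1, so the value is negative. Find the magnitude:
1. Invert bits:  010010001010
2. Add 1:        010010001011  = 1163
3. Apply sign:   -1163

Answer: -1163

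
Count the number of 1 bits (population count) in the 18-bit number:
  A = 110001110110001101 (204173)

110001110110001101
1-bits at positions (from bit 0 = LSB): 0, 2, 3, 7, 8, 10, 11, 12, 16, 17
Count = 10

Answer: 10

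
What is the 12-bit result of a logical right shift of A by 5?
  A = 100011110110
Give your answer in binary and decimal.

Logical shift right by 5: drop the bottom 5 bit(s), prepend 5 zero(s) on the left.
  100011110110  ->  keep [1000111], discard [10110], prepend 00000
= 000001000111

Answer: 000001000111 (71)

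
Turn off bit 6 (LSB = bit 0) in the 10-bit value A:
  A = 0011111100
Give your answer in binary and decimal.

Mask = ~(1 << 6) = 1110111111
Bit 6 of A is 1, so AND-ing with the mask clears it to 0.
  0011111100
& 1110111111
------------
  0010111100

Answer: 0010111100 (188)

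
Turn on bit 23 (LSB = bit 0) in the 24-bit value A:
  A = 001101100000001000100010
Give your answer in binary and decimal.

Mask = 1 << 23 = 100000000000000000000000
Bit 23 of A is 0, so OR-ing with the mask flips it to 1.
  001101100000001000100010
| 100000000000000000000000
--------------------------
  101101100000001000100010

Answer: 101101100000001000100010 (11928098)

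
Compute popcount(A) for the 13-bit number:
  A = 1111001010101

1111001010101
1-bits at positions (from bit 0 = LSB): 0, 2, 4, 6, 9, 10, 11, 12
Count = 8

Answer: 8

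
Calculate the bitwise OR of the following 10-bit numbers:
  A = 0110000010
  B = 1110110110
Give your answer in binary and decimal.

Apply | to each column (1 where either bit is 1):
  0110000010
| 1110110110
------------
  1110110110

Answer: 1110110110 (950)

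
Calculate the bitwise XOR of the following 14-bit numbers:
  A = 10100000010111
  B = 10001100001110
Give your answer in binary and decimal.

Apply ^ to each column (1 where bits differ):
  10100000010111
^ 10001100001110
----------------
  00101100011001

Answer: 00101100011001 (2841)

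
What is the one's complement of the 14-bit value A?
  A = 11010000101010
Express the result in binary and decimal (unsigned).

Flip each bit (0->1, 1->0):
  11010000101010
  00101111010101

Answer: 00101111010101 (3029)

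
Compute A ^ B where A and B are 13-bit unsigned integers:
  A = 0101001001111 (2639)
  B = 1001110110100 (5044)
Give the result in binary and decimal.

Apply ^ to each column (1 where bits differ):
  0101001001111
^ 1001110110100
---------------
  1100111111011

Answer: 1100111111011 (6651)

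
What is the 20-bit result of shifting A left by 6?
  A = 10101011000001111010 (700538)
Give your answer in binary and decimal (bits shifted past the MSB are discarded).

Shift left by 6: drop the top 6 bit(s), append 6 zero(s) on the right.
  10101011000001111010  ->  discard [101010], keep [11000001111010], append 000000
= 11000001111010000000

Answer: 11000001111010000000 (794240)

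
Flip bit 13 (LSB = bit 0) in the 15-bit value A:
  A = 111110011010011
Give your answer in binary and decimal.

Mask = 1 << 13 = 010000000000000
Bit 13 of A is 1; XOR with the mask flips it to 0.
  111110011010011
^ 010000000000000
-----------------
  101110011010011

Answer: 101110011010011 (23763)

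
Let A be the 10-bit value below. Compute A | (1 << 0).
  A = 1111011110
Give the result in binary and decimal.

Mask = 1 << 0 = 0000000001
Bit 0 of A is 0, so OR-ing with the mask flips it to 1.
  1111011110
| 0000000001
------------
  1111011111

Answer: 1111011111 (991)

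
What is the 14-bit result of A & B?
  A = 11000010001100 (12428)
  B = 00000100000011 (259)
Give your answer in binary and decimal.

Apply & to each column (1 only where both bits are 1):
  11000010001100
& 00000100000011
----------------
  00000000000000

Answer: 00000000000000 (0)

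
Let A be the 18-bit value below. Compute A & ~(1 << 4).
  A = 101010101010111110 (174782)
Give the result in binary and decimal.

Mask = ~(1 << 4) = 111111111111101111
Bit 4 of A is 1, so AND-ing with the mask clears it to 0.
  101010101010111110
& 111111111111101111
--------------------
  101010101010101110

Answer: 101010101010101110 (174766)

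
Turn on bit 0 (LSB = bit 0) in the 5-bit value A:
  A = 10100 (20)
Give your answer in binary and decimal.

Mask = 1 << 0 = 00001
Bit 0 of A is 0, so OR-ing with the mask flips it to 1.
  10100
| 00001
-------
  10101

Answer: 10101 (21)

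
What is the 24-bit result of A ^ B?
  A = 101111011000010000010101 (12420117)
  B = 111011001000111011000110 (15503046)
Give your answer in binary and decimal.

Apply ^ to each column (1 where bits differ):
  101111011000010000010101
^ 111011001000111011000110
--------------------------
  010100010000101011010011

Answer: 010100010000101011010011 (5311187)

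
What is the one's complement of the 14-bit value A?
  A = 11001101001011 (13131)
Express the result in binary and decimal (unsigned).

Flip each bit (0->1, 1->0):
  11001101001011
  00110010110100

Answer: 00110010110100 (3252)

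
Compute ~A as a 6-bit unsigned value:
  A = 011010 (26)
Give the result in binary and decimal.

Flip each bit (0->1, 1->0):
  011010
  100101

Answer: 100101 (37)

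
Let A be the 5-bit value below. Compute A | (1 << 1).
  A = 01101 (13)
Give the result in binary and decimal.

Mask = 1 << 1 = 00010
Bit 1 of A is 0, so OR-ing with the mask flips it to 1.
  01101
| 00010
-------
  01111

Answer: 01111 (15)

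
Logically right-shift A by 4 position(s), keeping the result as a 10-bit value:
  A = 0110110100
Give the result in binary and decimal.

Logical shift right by 4: drop the bottom 4 bit(s), prepend 4 zero(s) on the left.
  0110110100  ->  keep [011011], discard [0100], prepend 0000
= 0000011011

Answer: 0000011011 (27)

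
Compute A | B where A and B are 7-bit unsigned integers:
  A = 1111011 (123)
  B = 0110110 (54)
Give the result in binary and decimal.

Apply | to each column (1 where either bit is 1):
  1111011
| 0110110
---------
  1111111

Answer: 1111111 (127)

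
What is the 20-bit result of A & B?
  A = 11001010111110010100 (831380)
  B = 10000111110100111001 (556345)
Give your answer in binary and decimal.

Apply & to each column (1 only where both bits are 1):
  11001010111110010100
& 10000111110100111001
----------------------
  10000010110100010000

Answer: 10000010110100010000 (535824)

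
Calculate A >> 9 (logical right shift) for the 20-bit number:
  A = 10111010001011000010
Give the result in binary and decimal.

Logical shift right by 9: drop the bottom 9 bit(s), prepend 9 zero(s) on the left.
  10111010001011000010  ->  keep [10111010001], discard [011000010], prepend 000000000
= 00000000010111010001

Answer: 00000000010111010001 (1489)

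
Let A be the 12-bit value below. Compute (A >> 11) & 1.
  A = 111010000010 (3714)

Bit 11 is the 12th from the right.
  111010000010
  ^
That bit is 1.

Answer: 1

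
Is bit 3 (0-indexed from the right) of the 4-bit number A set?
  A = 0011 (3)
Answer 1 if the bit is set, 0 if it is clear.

Bit 3 is the 4th from the right.
  0011
  ^
That bit is 0.

Answer: 0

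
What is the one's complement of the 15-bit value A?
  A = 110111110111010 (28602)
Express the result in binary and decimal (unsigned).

Flip each bit (0->1, 1->0):
  110111110111010
  001000001000101

Answer: 001000001000101 (4165)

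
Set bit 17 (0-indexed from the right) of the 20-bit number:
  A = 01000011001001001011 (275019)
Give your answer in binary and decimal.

Mask = 1 << 17 = 00100000000000000000
Bit 17 of A is 0, so OR-ing with the mask flips it to 1.
  01000011001001001011
| 00100000000000000000
----------------------
  01100011001001001011

Answer: 01100011001001001011 (406091)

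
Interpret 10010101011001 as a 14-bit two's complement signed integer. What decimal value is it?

MSB is 1, so the value is negative. Find the magnitude:
1. Invert bits:  01101010100110
2. Add 1:        01101010100111  = 6823
3. Apply sign:   -6823

Answer: -6823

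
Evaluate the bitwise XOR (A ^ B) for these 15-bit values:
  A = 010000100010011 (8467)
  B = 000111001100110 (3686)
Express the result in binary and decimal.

Apply ^ to each column (1 where bits differ):
  010000100010011
^ 000111001100110
-----------------
  010111101110101

Answer: 010111101110101 (12149)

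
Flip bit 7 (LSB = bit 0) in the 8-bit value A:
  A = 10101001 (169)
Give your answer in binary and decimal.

Mask = 1 << 7 = 10000000
Bit 7 of A is 1; XOR with the mask flips it to 0.
  10101001
^ 10000000
----------
  00101001

Answer: 00101001 (41)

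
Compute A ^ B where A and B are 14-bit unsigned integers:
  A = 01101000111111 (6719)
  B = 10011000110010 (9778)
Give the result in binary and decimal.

Apply ^ to each column (1 where bits differ):
  01101000111111
^ 10011000110010
----------------
  11110000001101

Answer: 11110000001101 (15373)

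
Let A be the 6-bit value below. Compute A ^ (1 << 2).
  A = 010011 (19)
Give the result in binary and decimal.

Mask = 1 << 2 = 000100
Bit 2 of A is 0; XOR with the mask flips it to 1.
  010011
^ 000100
--------
  010111

Answer: 010111 (23)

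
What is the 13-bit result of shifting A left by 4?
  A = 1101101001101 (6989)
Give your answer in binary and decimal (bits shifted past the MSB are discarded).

Shift left by 4: drop the top 4 bit(s), append 4 zero(s) on the right.
  1101101001101  ->  discard [1101], keep [101001101], append 0000
= 1010011010000

Answer: 1010011010000 (5328)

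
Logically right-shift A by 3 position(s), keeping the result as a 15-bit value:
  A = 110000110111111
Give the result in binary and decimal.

Logical shift right by 3: drop the bottom 3 bit(s), prepend 3 zero(s) on the left.
  110000110111111  ->  keep [110000110111], discard [111], prepend 000
= 000110000110111

Answer: 000110000110111 (3127)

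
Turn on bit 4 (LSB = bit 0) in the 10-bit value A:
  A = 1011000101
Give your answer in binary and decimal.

Mask = 1 << 4 = 0000010000
Bit 4 of A is 0, so OR-ing with the mask flips it to 1.
  1011000101
| 0000010000
------------
  1011010101

Answer: 1011010101 (725)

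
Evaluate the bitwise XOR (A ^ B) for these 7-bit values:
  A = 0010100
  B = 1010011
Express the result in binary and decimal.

Apply ^ to each column (1 where bits differ):
  0010100
^ 1010011
---------
  1000111

Answer: 1000111 (71)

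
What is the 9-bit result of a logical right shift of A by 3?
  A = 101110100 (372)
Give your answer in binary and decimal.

Logical shift right by 3: drop the bottom 3 bit(s), prepend 3 zero(s) on the left.
  101110100  ->  keep [101110], discard [100], prepend 000
= 000101110

Answer: 000101110 (46)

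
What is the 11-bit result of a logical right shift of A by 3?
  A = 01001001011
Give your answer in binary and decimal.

Logical shift right by 3: drop the bottom 3 bit(s), prepend 3 zero(s) on the left.
  01001001011  ->  keep [01001001], discard [011], prepend 000
= 00001001001

Answer: 00001001001 (73)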